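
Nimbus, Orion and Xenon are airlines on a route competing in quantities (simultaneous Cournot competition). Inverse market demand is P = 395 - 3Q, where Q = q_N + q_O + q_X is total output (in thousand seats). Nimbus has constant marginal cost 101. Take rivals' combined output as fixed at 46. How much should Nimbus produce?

26

With rivals' combined output fixed at 46, Nimbus's profit is π_N = (395 - 3·46 - 3q_N)q_N - (101q_N) = (257 - 3q_N)q_N - (101q_N).
∂π_N/∂q_N = 156 - 6q_N = 0, so q_N = 26.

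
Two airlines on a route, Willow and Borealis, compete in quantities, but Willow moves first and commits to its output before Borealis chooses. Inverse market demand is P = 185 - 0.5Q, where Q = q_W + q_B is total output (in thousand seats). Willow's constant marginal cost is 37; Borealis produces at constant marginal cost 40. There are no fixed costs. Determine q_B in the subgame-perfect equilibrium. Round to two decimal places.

69.50

The follower Borealis best-responds to any q_W: π_B = (185 - 0.5Q)q_B - 40q_B.
Setting the follower's marginal profit to zero, 145 - (1/2)q_W - q_B = 0, i.e. q_B = (145 - (1/2)q_W).
Willow substitutes q_B(q_W) into its own profit: π_W = q_W(185 - (1/2)q_W - (145 - (1/2)q_W)/2) - 37q_W = (225/2 - (1/4)q_W)q_W - 37q_W.
Leader FOC: 151/2 - (1/2)q_W = 0, so q_W = 151.
Then q_B = (145 - (1/2)·151) = 139/2.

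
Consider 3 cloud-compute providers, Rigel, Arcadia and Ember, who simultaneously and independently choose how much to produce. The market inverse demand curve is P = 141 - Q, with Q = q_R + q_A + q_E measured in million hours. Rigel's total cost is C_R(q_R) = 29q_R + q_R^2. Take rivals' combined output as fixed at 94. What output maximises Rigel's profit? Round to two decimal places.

With rivals' combined output fixed at 94, Rigel's profit is π_R = (141 - 94 - q_R)q_R - (29q_R + q_R²) = (47 - q_R)q_R - (29q_R + q_R²).
∂π_R/∂q_R = 18 - 4q_R = 0, so q_R = 9/2.

4.50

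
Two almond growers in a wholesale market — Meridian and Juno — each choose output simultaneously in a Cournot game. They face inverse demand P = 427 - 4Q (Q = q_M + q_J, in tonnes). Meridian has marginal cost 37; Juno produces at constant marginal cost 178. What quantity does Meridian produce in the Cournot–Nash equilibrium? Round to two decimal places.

Meridian's profit: π_M = (427 - 4Q)q_M - (37q_M). Setting ∂π_M/∂q_M = 0: 390 - 8q_M - 4(q_J) = 0.
Juno's first-order condition: 249 - 8q_J - 4(q_M) = 0.
Rearranging gives the reaction functions q_M = (390 - 4q_J)/8 and q_J = (249 - 4q_M)/8.
Substituting one into the other gives q_M = 177/4 and q_J = 9.

44.25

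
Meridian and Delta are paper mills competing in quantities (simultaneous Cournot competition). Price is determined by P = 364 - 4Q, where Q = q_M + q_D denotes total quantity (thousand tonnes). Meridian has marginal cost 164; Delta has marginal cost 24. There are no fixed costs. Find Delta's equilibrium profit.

Meridian's profit: π_M = (364 - 4Q)q_M - (164q_M). Setting ∂π_M/∂q_M = 0: 200 - 8q_M - 4(q_D) = 0.
Delta's profit: π_D = (364 - 4Q)q_D - (24q_D). Setting ∂π_D/∂q_D = 0: 340 - 8q_D - 4(q_M) = 0.
Best responses: q_M = (200 - 4q_D)/8, q_D = (340 - 4q_M)/8.
Solving the pair: q_M = 5, q_D = 40.
Price P = 364 - 4·45 = 184.
Delta's profit: (184 - 24)·40 = 6400.

6400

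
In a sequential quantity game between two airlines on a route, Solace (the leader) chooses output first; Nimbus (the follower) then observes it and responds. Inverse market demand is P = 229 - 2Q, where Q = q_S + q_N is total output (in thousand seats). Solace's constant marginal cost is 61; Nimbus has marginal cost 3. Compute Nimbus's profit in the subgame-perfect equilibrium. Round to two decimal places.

Solve by backward induction. Given q_S, the follower Nimbus maximises π_N = (229 - 2q_S - 2q_N)q_N - 3q_N.
Follower FOC: 226 - 2q_S - 4q_N = 0, so q_N(q_S) = (226 - 2q_S)/4.
The leader anticipates this reaction. Substituting into P = 229 - 2Q gives P = 116 - q_S, so π_S = (116 - q_S)q_S - 61q_S.
The leader's first-order condition 55 - 2q_S = 0 yields q_S = 55/2.
Then q_N = (226 - 2·(55/2))/4 = 171/4.
Price P = 229 - 2·(281/4) = 177/2.
Nimbus's profit: (177/2 - 3)·(171/4) = 3655.1250.

3655.13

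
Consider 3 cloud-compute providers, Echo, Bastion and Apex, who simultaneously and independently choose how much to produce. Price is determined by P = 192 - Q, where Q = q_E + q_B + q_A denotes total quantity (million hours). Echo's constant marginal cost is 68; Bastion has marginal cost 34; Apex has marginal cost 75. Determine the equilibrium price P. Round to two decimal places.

Echo's profit: π_E = (192 - Q)q_E - (68q_E). Setting ∂π_E/∂q_E = 0: 124 - 2q_E - (q_B + q_A) = 0.
Bastion's profit: π_B = (192 - Q)q_B - (34q_B). Setting ∂π_B/∂q_B = 0: 158 - 2q_B - (q_E + q_A) = 0.
Apex's profit: π_A = (192 - Q)q_A - (75q_A). Setting ∂π_A/∂q_A = 0: 117 - 2q_A - (q_E + q_B) = 0.
Adding the 3 conditions: 399 − 2Q − 2Q = 0, i.e. Q = 399/4.
Back-substituting: q_E = (124 − 399/4) = 97/4, q_B = (158 − 399/4) = 233/4, q_A = (117 − 399/4) = 69/4.
Total output Q = 399/4, so price P = 192 - 399/4 = 369/4.

92.25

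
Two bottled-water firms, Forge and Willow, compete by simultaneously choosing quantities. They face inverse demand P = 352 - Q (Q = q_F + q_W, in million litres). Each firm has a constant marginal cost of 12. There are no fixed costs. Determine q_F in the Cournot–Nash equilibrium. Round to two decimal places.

113.33

A representative firm's profit is π_i = q_i(352 - Q) - 12q_i.
First-order condition (treating rivals' output as given): 340 - 2q_i - q_j = 0.
With identical firms every q_j equals q_i, so q_j = q_i and 340 = 3q_i, giving q_i = 340/3.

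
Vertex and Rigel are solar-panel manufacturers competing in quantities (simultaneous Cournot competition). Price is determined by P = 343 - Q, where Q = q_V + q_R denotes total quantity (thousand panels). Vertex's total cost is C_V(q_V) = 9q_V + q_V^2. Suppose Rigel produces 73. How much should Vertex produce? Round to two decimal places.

65.25

With the rival's output fixed at 73, Vertex's profit is π_V = (343 - 73 - q_V)q_V - (9q_V + q_V²) = (270 - q_V)q_V - (9q_V + q_V²).
∂π_V/∂q_V = 261 - 4q_V = 0, so q_V = 261/4.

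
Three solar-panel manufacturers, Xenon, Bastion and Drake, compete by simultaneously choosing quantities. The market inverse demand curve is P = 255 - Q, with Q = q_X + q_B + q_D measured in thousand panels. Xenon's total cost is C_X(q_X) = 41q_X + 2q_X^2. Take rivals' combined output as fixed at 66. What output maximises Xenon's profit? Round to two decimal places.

24.67

With rivals' combined output fixed at 66, Xenon's profit is π_X = (255 - 66 - q_X)q_X - (41q_X + 2q_X²) = (189 - q_X)q_X - (41q_X + 2q_X²).
∂π_X/∂q_X = 148 - 6q_X = 0, so q_X = 74/3.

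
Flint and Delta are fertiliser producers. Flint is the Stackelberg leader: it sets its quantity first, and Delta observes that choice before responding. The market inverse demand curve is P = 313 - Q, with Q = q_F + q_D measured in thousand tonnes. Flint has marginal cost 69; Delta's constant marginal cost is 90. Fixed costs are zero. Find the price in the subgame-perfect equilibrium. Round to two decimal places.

135.25

Solve by backward induction. Given q_F, the follower Delta maximises π_D = (313 - q_F - q_D)q_D - 90q_D.
Setting the follower's marginal profit to zero, 223 - q_F - 2q_D = 0, i.e. q_D = (223 - q_F)/2.
Flint substitutes q_D(q_F) into its own profit: π_F = q_F(313 - q_F - (223 - q_F)/2) - 69q_F = (403/2 - (1/2)q_F)q_F - 69q_F.
The leader's first-order condition 265/2 - q_F = 0 yields q_F = 265/2.
Then q_D = (223 - 265/2)/2 = 181/4.
Total output Q = 711/4, so price P = 313 - 711/4 = 541/4.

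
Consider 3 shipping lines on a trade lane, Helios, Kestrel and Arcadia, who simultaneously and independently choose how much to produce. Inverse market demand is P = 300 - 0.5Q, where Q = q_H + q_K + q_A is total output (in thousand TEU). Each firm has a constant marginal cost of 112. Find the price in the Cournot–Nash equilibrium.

159

Each firm earns π_i = (300 - 0.5Q)q_i - 112q_i.
First-order condition (treating rivals' output as given): 188 - q_i - (1/2)·Σ_{j≠i} q_j = 0.
By symmetry each firm produces the same amount; substituting Σ_{j≠i} q_j = 2q_i yields q_i = 188/2 = 94.
Total output Q = 282, so price P = 300 - (1/2)·282 = 159.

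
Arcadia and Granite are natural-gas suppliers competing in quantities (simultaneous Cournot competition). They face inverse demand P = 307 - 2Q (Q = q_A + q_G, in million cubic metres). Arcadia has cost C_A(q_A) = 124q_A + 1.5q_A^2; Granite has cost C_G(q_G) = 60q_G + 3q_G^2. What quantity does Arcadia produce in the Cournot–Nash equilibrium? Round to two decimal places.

Arcadia's profit: π_A = (307 - 2Q)q_A - (124q_A + (3/2)q_A²). Setting ∂π_A/∂q_A = 0: 183 - 7q_A - 2(q_G) = 0.
Granite's profit: π_G = (307 - 2Q)q_G - (60q_G + 3q_G²). Setting ∂π_G/∂q_G = 0: 247 - 10q_G - 2(q_A) = 0.
Best responses: q_A = (183 - 2q_G)/7, q_G = (247 - 2q_A)/10.
Solving the pair: q_A = 668/33, q_G = 1363/66.

20.24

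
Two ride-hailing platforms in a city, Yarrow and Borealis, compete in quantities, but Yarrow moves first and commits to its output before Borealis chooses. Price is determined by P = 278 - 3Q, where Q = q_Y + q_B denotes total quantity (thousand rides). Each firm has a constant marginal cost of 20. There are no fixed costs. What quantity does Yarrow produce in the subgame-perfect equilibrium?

The follower Borealis best-responds to any q_Y: π_B = (278 - 3Q)q_B - 20q_B.
Follower FOC: 258 - 3q_Y - 6q_B = 0, so q_B(q_Y) = (258 - 3q_Y)/6.
The leader anticipates this reaction. Substituting into P = 278 - 3Q gives P = 149 - (3/2)q_Y, so π_Y = (149 - (3/2)q_Y)q_Y - 20q_Y.
Leader FOC: 129 - 3q_Y = 0, so q_Y = 43.
Then q_B = (258 - 3·43)/6 = 43/2.

43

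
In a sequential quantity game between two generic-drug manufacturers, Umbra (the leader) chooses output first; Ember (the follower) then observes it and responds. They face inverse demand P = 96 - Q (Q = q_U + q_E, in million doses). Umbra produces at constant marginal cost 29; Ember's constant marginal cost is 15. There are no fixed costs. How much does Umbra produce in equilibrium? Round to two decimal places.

Solve by backward induction. Given q_U, the follower Ember maximises π_E = (96 - q_U - q_E)q_E - 15q_E.
Follower FOC: 81 - q_U - 2q_E = 0, so q_E(q_U) = (81 - q_U)/2.
Umbra substitutes q_E(q_U) into its own profit: π_U = q_U(96 - q_U - (81 - q_U)/2) - 29q_U = (111/2 - (1/2)q_U)q_U - 29q_U.
The leader's first-order condition 53/2 - q_U = 0 yields q_U = 53/2.
Then q_E = (81 - 53/2)/2 = 109/4.

26.50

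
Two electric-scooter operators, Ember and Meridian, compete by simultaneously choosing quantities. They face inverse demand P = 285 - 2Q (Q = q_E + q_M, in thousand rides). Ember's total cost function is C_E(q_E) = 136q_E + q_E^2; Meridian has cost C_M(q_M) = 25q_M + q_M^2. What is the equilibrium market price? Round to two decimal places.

Ember's profit: π_E = (285 - 2Q)q_E - (136q_E + q_E²). Setting ∂π_E/∂q_E = 0: 149 - 6q_E - 2(q_M) = 0.
Meridian's profit: π_M = (285 - 2Q)q_M - (25q_M + q_M²). Setting ∂π_M/∂q_M = 0: 260 - 6q_M - 2(q_E) = 0.
Best responses: q_E = (149 - 2q_M)/6, q_M = (260 - 2q_E)/6.
Substituting one into the other gives q_E = 187/16 and q_M = 631/16.
Total output Q = 409/8, so price P = 285 - 2·(409/8) = 731/4.

182.75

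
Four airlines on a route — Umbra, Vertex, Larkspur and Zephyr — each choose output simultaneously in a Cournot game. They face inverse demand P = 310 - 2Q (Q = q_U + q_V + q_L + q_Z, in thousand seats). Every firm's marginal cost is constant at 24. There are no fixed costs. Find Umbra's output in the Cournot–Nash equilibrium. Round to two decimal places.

A representative firm's profit is π_i = q_i(310 - 2Q) - 24q_i.
Setting ∂π_i/∂q_i = 0 with rivals' quantities fixed: 286 - 4q_i - 2·Σ_{j≠i} q_j = 0.
By symmetry each firm produces the same amount; substituting Σ_{j≠i} q_j = 3q_i yields q_i = 286/10 = 143/5.

28.60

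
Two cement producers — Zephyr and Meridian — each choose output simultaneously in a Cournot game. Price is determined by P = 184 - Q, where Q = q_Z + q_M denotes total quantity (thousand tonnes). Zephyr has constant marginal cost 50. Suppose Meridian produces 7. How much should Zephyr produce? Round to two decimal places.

With the rival's output fixed at 7, Zephyr's profit is π_Z = (184 - 7 - q_Z)q_Z - (50q_Z) = (177 - q_Z)q_Z - (50q_Z).
∂π_Z/∂q_Z = 127 - 2q_Z = 0, so q_Z = 127/2.

63.50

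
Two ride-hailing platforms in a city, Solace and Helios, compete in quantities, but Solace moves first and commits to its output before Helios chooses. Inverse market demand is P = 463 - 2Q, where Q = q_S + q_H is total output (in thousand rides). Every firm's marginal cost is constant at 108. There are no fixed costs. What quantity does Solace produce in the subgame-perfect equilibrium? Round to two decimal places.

88.75

The follower Helios best-responds to any q_S: π_H = (463 - 2Q)q_H - 108q_H.
Setting the follower's marginal profit to zero, 355 - 2q_S - 4q_H = 0, i.e. q_H = (355 - 2q_S)/4.
The leader anticipates this reaction. Substituting into P = 463 - 2Q gives P = 571/2 - q_S, so π_S = (571/2 - q_S)q_S - 108q_S.
Maximising: ∂π_S/∂q_S = 355/2 - 2q_S = 0, giving q_S = 355/4.
Then q_H = (355 - 2·(355/4))/4 = 355/8.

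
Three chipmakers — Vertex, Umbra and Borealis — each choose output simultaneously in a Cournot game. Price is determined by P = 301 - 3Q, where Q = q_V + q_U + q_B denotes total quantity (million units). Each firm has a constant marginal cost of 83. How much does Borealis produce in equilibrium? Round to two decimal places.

A representative firm's profit is π_i = q_i(301 - 3Q) - 83q_i.
Setting ∂π_i/∂q_i = 0 with rivals' quantities fixed: 218 - 6q_i - 3·Σ_{j≠i} q_j = 0.
With identical firms every q_j equals q_i, so Σ_{j≠i} q_j = 2q_i and 218 = 12q_i, giving q_i = 109/6.

18.17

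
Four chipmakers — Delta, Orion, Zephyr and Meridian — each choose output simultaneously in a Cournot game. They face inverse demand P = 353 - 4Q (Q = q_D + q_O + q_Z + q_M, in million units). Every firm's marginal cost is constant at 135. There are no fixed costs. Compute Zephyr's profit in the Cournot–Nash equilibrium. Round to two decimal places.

475.24

A representative firm's profit is π_i = q_i(353 - 4Q) - 135q_i.
Setting ∂π_i/∂q_i = 0 with rivals' quantities fixed: 218 - 8q_i - 4·Σ_{j≠i} q_j = 0.
With identical firms every q_j equals q_i, so Σ_{j≠i} q_j = 3q_i and 218 = 20q_i, giving q_i = 109/10.
Price P = 353 - 4·(218/5) = 893/5.
Zephyr's profit: (893/5 - 135)·(109/10) = 475.2400.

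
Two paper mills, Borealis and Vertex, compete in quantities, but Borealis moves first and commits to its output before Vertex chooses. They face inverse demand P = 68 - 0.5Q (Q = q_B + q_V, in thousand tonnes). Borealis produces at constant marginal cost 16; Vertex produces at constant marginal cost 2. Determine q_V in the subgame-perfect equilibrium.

47

The follower Vertex best-responds to any q_B: π_V = (68 - 0.5Q)q_V - 2q_V.
Follower FOC: 66 - (1/2)q_B - q_V = 0, so q_V(q_B) = (66 - (1/2)q_B).
The leader anticipates this reaction. Substituting into P = 68 - 0.5Q gives P = 35 - (1/4)q_B, so π_B = (35 - (1/4)q_B)q_B - 16q_B.
Maximising: ∂π_B/∂q_B = 19 - (1/2)q_B = 0, giving q_B = 38.
Then q_V = (66 - (1/2)·38) = 47.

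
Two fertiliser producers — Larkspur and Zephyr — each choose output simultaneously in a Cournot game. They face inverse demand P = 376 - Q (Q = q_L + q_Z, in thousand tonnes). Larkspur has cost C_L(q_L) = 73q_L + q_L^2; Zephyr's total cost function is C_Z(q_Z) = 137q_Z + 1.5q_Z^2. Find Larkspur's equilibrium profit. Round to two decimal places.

Larkspur's profit: π_L = (376 - Q)q_L - (73q_L + q_L²). Setting ∂π_L/∂q_L = 0: 303 - 4q_L - (q_Z) = 0.
Zephyr's first-order condition: 239 - 5q_Z - (q_L) = 0.
So q_L = (303 - q_Z)/4 and q_Z = (239 - q_L)/5.
Substituting one into the other gives q_L = 1276/19 and q_Z = 653/19.
Price P = 376 - 1929/19 = 274.4737.
Larkspur's profit: 274.4737·(1276/19) - 73·(1276/19) - (1276/19)² = 9020.3657.

9020.37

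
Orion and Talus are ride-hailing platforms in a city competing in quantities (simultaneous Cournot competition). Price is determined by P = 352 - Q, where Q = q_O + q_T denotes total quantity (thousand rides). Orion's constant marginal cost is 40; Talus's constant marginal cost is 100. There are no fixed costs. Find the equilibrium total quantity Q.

188

Orion's profit: π_O = (352 - Q)q_O - (40q_O). Setting ∂π_O/∂q_O = 0: 312 - 2q_O - (q_T) = 0.
Talus's profit: π_T = (352 - Q)q_T - (100q_T). Setting ∂π_T/∂q_T = 0: 252 - 2q_T - (q_O) = 0.
So q_O = (312 - q_T)/2 and q_T = (252 - q_O)/2.
Substituting one into the other gives q_O = 124 and q_T = 64.
Total output Q = 124 + 64 = 188.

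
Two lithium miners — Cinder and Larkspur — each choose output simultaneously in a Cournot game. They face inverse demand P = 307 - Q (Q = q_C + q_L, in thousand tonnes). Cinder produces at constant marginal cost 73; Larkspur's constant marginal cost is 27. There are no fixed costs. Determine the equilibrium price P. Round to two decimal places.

135.67

Cinder's profit: π_C = (307 - Q)q_C - (73q_C). Setting ∂π_C/∂q_C = 0: 234 - 2q_C - (q_L) = 0.
Larkspur's first-order condition: 280 - 2q_L - (q_C) = 0.
Best responses: q_C = (234 - q_L)/2, q_L = (280 - q_C)/2.
Solving the pair: q_C = 188/3, q_L = 326/3.
Total output Q = 514/3, so price P = 307 - 514/3 = 407/3.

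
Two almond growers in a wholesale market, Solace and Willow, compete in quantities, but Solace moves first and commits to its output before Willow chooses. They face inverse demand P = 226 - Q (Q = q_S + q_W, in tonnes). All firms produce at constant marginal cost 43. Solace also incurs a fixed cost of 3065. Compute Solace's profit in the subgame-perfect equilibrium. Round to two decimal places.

1121.13

The follower Willow best-responds to any q_S: π_W = (226 - Q)q_W - 43q_W.
∂π_W/∂q_W = 183 - q_S - 2q_W = 0 gives the reaction function q_W = (183 - q_S)/2.
Solace substitutes q_W(q_S) into its own profit: π_S = q_S(226 - q_S - (183 - q_S)/2) - 43q_S = (269/2 - (1/2)q_S)q_S - 43q_S.
The leader's first-order condition 183/2 - q_S = 0 yields q_S = 183/2.
Then q_W = (183 - 183/2)/2 = 183/4.
Price P = 226 - 549/4 = 355/4.
Solace's profit: (355/4 - 43)·(183/2) - 3065 = 1121.1250.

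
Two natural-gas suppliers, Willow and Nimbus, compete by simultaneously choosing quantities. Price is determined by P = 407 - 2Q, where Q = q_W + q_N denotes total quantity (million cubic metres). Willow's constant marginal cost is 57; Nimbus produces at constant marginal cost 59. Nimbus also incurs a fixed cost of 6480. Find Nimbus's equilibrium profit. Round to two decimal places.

170.89

Willow's profit: π_W = (407 - 2Q)q_W - (57q_W). Setting ∂π_W/∂q_W = 0: 350 - 4q_W - 2(q_N) = 0.
Nimbus's profit: π_N = (407 - 2Q)q_N - (59q_N). Setting ∂π_N/∂q_N = 0: 348 - 4q_N - 2(q_W) = 0.
So q_W = (350 - 2q_N)/4 and q_N = (348 - 2q_W)/4.
Substituting one into the other gives q_W = 176/3 and q_N = 173/3.
Price P = 407 - 2·(349/3) = 523/3.
Nimbus's profit: (523/3 - 59)·(173/3) - 6480 = 1538/9.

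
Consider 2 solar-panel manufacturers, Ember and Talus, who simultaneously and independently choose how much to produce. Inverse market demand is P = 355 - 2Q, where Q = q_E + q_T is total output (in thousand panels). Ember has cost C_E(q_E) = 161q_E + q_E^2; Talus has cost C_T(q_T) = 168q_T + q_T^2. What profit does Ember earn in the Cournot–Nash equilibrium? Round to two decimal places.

1828.42

Ember's profit: π_E = (355 - 2Q)q_E - (161q_E + q_E²). Setting ∂π_E/∂q_E = 0: 194 - 6q_E - 2(q_T) = 0.
Talus's first-order condition: 187 - 6q_T - 2(q_E) = 0.
Rearranging gives the reaction functions q_E = (194 - 2q_T)/6 and q_T = (187 - 2q_E)/6.
Substituting one into the other gives q_E = 395/16 and q_T = 367/16.
Price P = 355 - 2·(381/8) = 1039/4.
Ember's profit: (1039/4)·(395/16) - 161·(395/16) - (395/16)² = 1828.4180.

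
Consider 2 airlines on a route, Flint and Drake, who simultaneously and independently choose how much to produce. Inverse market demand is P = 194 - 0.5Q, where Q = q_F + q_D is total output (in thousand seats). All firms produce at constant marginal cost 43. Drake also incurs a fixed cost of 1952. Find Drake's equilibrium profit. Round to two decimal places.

Each firm earns π_i = (194 - 0.5Q)q_i - 43q_i.
Setting ∂π_i/∂q_i = 0 with rivals' quantities fixed: 151 - q_i - (1/2)q_j = 0.
With identical firms every q_j equals q_i, so q_j = q_i and 151 = (3/2)q_i, giving q_i = 302/3.
Price P = 194 - (1/2)·(604/3) = 280/3.
Drake's profit: (280/3 - 43)·(302/3) - 1952 = 3114.8889.

3114.89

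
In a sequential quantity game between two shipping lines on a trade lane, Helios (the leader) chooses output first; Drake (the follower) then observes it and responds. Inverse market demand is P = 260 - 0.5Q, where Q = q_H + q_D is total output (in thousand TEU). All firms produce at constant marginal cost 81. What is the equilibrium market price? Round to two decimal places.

The follower Drake best-responds to any q_H: π_D = (260 - 0.5Q)q_D - 81q_D.
Follower FOC: 179 - (1/2)q_H - q_D = 0, so q_D(q_H) = (179 - (1/2)q_H).
The leader anticipates this reaction. Substituting into P = 260 - 0.5Q gives P = 341/2 - (1/4)q_H, so π_H = (341/2 - (1/4)q_H)q_H - 81q_H.
Maximising: ∂π_H/∂q_H = 179/2 - (1/2)q_H = 0, giving q_H = 179.
Then q_D = (179 - (1/2)·179) = 179/2.
Total output Q = 537/2, so price P = 260 - (1/2)·(537/2) = 503/4.

125.75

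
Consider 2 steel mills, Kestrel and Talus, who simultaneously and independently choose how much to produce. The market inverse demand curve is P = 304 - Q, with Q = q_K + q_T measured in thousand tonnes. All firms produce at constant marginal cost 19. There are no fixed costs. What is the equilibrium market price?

A representative firm's profit is π_i = q_i(304 - Q) - 19q_i.
First-order condition (treating rivals' output as given): 285 - 2q_i - q_j = 0.
By symmetry each firm produces the same amount; substituting q_j = q_i yields q_i = 285/3 = 95.
Total output Q = 190, so price P = 304 - 190 = 114.

114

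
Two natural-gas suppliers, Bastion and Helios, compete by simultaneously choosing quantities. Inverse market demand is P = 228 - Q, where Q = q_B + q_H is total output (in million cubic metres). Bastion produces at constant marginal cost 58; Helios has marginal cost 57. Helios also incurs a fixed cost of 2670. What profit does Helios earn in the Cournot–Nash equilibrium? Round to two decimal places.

Bastion's profit: π_B = (228 - Q)q_B - (58q_B). Setting ∂π_B/∂q_B = 0: 170 - 2q_B - (q_H) = 0.
Helios's first-order condition: 171 - 2q_H - (q_B) = 0.
So q_B = (170 - q_H)/2 and q_H = (171 - q_B)/2.
Substituting one into the other gives q_B = 169/3 and q_H = 172/3.
Price P = 228 - 341/3 = 343/3.
Helios's profit: (343/3 - 57)·(172/3) - 2670 = 617.1111.

617.11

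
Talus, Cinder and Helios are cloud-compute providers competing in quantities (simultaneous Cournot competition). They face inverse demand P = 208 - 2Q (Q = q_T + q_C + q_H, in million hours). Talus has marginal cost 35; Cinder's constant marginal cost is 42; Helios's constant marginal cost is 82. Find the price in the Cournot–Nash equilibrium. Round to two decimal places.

91.75

Talus's profit: π_T = (208 - 2Q)q_T - (35q_T). Setting ∂π_T/∂q_T = 0: 173 - 4q_T - 2(q_C + q_H) = 0.
Cinder's first-order condition: 166 - 4q_C - 2(q_T + q_H) = 0.
Helios's first-order condition: 126 - 4q_H - 2(q_T + q_C) = 0.
Adding the 3 conditions: 465 − 4Q − 4Q = 0, i.e. Q = 465/8.
Back-substituting: q_T = (173 − 465/4)/2 = 227/8, q_C = (166 − 465/4)/2 = 199/8, q_H = (126 − 465/4)/2 = 39/8.
Total output Q = 465/8, so price P = 208 - 2·(465/8) = 367/4.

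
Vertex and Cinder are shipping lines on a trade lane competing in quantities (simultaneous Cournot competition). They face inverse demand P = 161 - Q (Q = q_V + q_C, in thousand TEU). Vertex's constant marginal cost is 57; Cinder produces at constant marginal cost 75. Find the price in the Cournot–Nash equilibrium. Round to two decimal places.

Vertex's profit: π_V = (161 - Q)q_V - (57q_V). Setting ∂π_V/∂q_V = 0: 104 - 2q_V - (q_C) = 0.
Cinder's first-order condition: 86 - 2q_C - (q_V) = 0.
Best responses: q_V = (104 - q_C)/2, q_C = (86 - q_V)/2.
Substituting one into the other gives q_V = 122/3 and q_C = 68/3.
Total output Q = 190/3, so price P = 161 - 190/3 = 293/3.

97.67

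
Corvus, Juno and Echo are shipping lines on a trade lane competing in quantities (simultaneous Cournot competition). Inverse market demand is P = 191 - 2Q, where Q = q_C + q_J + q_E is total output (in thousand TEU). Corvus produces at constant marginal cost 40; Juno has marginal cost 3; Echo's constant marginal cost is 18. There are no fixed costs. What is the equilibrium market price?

Corvus's profit: π_C = (191 - 2Q)q_C - (40q_C). Setting ∂π_C/∂q_C = 0: 151 - 4q_C - 2(q_J + q_E) = 0.
Juno's profit: π_J = (191 - 2Q)q_J - (3q_J). Setting ∂π_J/∂q_J = 0: 188 - 4q_J - 2(q_C + q_E) = 0.
Echo's profit: π_E = (191 - 2Q)q_E - (18q_E). Setting ∂π_E/∂q_E = 0: 173 - 4q_E - 2(q_C + q_J) = 0.
Adding the 3 first-order conditions: 512 − 8Q = 0, so Q = 64.
Back-substituting: q_C = (151 − 128)/2 = 23/2, q_J = (188 − 128)/2 = 30, q_E = (173 − 128)/2 = 45/2.
Total output Q = 64, so price P = 191 - 2·64 = 63.

63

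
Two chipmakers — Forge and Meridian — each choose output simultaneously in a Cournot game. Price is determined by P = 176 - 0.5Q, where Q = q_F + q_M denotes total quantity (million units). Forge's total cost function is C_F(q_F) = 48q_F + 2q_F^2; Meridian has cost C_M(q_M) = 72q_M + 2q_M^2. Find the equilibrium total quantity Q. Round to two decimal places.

42.18

Forge's profit: π_F = (176 - 0.5Q)q_F - (48q_F + 2q_F²). Setting ∂π_F/∂q_F = 0: 128 - 5q_F - (1/2)(q_M) = 0.
Meridian's first-order condition: 104 - 5q_M - (1/2)(q_F) = 0.
So q_F = (128 - (1/2)q_M)/5 and q_M = (104 - (1/2)q_F)/5.
Solving the pair: q_F = 784/33, q_M = 608/33.
Total output Q = 784/33 + 608/33 = 464/11.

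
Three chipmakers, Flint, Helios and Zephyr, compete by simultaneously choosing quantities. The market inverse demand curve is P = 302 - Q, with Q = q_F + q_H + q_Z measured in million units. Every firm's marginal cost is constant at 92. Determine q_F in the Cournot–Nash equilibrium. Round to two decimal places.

Each firm earns π_i = (302 - Q)q_i - 92q_i.
First-order condition (treating rivals' output as given): 210 - 2q_i - Σ_{j≠i} q_j = 0.
With identical firms every q_j equals q_i, so Σ_{j≠i} q_j = 2q_i and 210 = 4q_i, giving q_i = 105/2.

52.50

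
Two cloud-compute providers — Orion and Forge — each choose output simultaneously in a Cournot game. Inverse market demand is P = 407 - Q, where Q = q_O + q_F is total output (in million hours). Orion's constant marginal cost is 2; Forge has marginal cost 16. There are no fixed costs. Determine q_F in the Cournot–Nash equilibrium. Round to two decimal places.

125.67

Orion's profit: π_O = (407 - Q)q_O - (2q_O). Setting ∂π_O/∂q_O = 0: 405 - 2q_O - (q_F) = 0.
Forge's first-order condition: 391 - 2q_F - (q_O) = 0.
So q_O = (405 - q_F)/2 and q_F = (391 - q_O)/2.
Solving the pair: q_O = 419/3, q_F = 377/3.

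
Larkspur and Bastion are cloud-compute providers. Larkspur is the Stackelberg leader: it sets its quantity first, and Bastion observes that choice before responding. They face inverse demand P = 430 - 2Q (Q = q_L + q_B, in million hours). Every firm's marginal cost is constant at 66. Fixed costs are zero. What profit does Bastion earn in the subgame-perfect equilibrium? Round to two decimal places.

Solve by backward induction. Given q_L, the follower Bastion maximises π_B = (430 - 2q_L - 2q_B)q_B - 66q_B.
Follower FOC: 364 - 2q_L - 4q_B = 0, so q_B(q_L) = (364 - 2q_L)/4.
The leader anticipates this reaction. Substituting into P = 430 - 2Q gives P = 248 - q_L, so π_L = (248 - q_L)q_L - 66q_L.
The leader's first-order condition 182 - 2q_L = 0 yields q_L = 91.
Then q_B = (364 - 2·91)/4 = 91/2.
Price P = 430 - 2·(273/2) = 157.
Bastion's profit: (157 - 66)·(91/2) = 4140.5000.

4140.50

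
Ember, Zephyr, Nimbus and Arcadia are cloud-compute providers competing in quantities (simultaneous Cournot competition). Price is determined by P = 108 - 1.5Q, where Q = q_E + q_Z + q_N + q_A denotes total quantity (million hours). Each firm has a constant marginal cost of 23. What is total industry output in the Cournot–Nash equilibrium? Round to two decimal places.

Each firm earns π_i = (108 - 1.5Q)q_i - 23q_i.
First-order condition (treating rivals' output as given): 85 - 3q_i - (3/2)·Σ_{j≠i} q_j = 0.
By symmetry each firm produces the same amount; substituting Σ_{j≠i} q_j = 3q_i yields q_i = 85/(15/2) = 34/3.
Total output Q = 34/3 + 34/3 + 34/3 + 34/3 = 136/3.

45.33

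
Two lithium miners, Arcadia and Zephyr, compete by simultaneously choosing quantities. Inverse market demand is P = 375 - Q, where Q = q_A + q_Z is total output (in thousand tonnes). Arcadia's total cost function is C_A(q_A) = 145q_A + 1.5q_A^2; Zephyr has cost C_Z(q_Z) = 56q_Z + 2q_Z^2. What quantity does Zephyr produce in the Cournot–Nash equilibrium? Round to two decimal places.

47.07

Arcadia's profit: π_A = (375 - Q)q_A - (145q_A + (3/2)q_A²). Setting ∂π_A/∂q_A = 0: 230 - 5q_A - (q_Z) = 0.
Zephyr's profit: π_Z = (375 - Q)q_Z - (56q_Z + 2q_Z²). Setting ∂π_Z/∂q_Z = 0: 319 - 6q_Z - (q_A) = 0.
Rearranging gives the reaction functions q_A = (230 - q_Z)/5 and q_Z = (319 - q_A)/6.
Substituting one into the other gives q_A = 1061/29 and q_Z = 1365/29.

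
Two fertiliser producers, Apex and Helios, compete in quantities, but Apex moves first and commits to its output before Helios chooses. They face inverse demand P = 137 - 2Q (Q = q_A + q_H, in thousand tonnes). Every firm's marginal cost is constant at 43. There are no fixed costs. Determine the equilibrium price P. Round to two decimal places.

66.50

Solve by backward induction. Given q_A, the follower Helios maximises π_H = (137 - 2q_A - 2q_H)q_H - 43q_H.
Follower FOC: 94 - 2q_A - 4q_H = 0, so q_H(q_A) = (94 - 2q_A)/4.
Apex substitutes q_H(q_A) into its own profit: π_A = q_A(137 - 2q_A - (94 - 2q_A)/2) - 43q_A = (90 - q_A)q_A - 43q_A.
The leader's first-order condition 47 - 2q_A = 0 yields q_A = 47/2.
Then q_H = (94 - 2·(47/2))/4 = 47/4.
Total output Q = 141/4, so price P = 137 - 2·(141/4) = 133/2.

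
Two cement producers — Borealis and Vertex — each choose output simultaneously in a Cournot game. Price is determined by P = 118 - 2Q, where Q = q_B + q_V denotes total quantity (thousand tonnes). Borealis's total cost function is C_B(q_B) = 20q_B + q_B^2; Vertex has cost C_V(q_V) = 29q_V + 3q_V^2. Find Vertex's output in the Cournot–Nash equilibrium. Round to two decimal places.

Borealis's profit: π_B = (118 - 2Q)q_B - (20q_B + q_B²). Setting ∂π_B/∂q_B = 0: 98 - 6q_B - 2(q_V) = 0.
Vertex's profit: π_V = (118 - 2Q)q_V - (29q_V + 3q_V²). Setting ∂π_V/∂q_V = 0: 89 - 10q_V - 2(q_B) = 0.
Rearranging gives the reaction functions q_B = (98 - 2q_V)/6 and q_V = (89 - 2q_B)/10.
Solving the pair: q_B = 401/28, q_V = 169/28.

6.04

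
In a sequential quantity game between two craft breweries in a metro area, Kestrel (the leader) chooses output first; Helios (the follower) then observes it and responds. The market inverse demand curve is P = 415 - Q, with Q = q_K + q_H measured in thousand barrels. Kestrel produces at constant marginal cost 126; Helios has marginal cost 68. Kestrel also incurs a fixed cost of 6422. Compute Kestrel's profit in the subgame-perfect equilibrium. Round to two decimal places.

Solve by backward induction. Given q_K, the follower Helios maximises π_H = (415 - q_K - q_H)q_H - 68q_H.
Setting the follower's marginal profit to zero, 347 - q_K - 2q_H = 0, i.e. q_H = (347 - q_K)/2.
Kestrel substitutes q_H(q_K) into its own profit: π_K = q_K(415 - q_K - (347 - q_K)/2) - 126q_K = (483/2 - (1/2)q_K)q_K - 126q_K.
The leader's first-order condition 231/2 - q_K = 0 yields q_K = 231/2.
Then q_H = (347 - 231/2)/2 = 463/4.
Price P = 415 - 925/4 = 735/4.
Kestrel's profit: (735/4 - 126)·(231/2) - 6422 = 1985/8.

248.13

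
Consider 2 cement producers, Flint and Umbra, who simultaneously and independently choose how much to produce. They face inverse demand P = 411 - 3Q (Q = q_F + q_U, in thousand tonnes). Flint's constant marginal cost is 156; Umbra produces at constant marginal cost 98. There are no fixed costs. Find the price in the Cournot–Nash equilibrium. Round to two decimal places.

Flint's profit: π_F = (411 - 3Q)q_F - (156q_F). Setting ∂π_F/∂q_F = 0: 255 - 6q_F - 3(q_U) = 0.
Umbra's profit: π_U = (411 - 3Q)q_U - (98q_U). Setting ∂π_U/∂q_U = 0: 313 - 6q_U - 3(q_F) = 0.
So q_F = (255 - 3q_U)/6 and q_U = (313 - 3q_F)/6.
Substituting one into the other gives q_F = 197/9 and q_U = 371/9.
Total output Q = 568/9, so price P = 411 - 3·(568/9) = 665/3.

221.67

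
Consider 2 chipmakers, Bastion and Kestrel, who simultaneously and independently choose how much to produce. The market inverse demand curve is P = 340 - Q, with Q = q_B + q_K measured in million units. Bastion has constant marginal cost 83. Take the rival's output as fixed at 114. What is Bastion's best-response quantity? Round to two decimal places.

With the rival's output fixed at 114, Bastion's profit is π_B = (340 - 114 - q_B)q_B - (83q_B) = (226 - q_B)q_B - (83q_B).
∂π_B/∂q_B = 143 - 2q_B = 0, so q_B = 143/2.

71.50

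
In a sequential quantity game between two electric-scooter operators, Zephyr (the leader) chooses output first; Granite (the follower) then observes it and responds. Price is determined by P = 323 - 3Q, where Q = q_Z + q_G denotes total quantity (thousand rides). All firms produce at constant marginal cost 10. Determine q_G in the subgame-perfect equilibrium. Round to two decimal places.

The follower Granite best-responds to any q_Z: π_G = (323 - 3Q)q_G - 10q_G.
Setting the follower's marginal profit to zero, 313 - 3q_Z - 6q_G = 0, i.e. q_G = (313 - 3q_Z)/6.
Zephyr substitutes q_G(q_Z) into its own profit: π_Z = q_Z(323 - 3q_Z - (313 - 3q_Z)/2) - 10q_Z = (333/2 - (3/2)q_Z)q_Z - 10q_Z.
Maximising: ∂π_Z/∂q_Z = 313/2 - 3q_Z = 0, giving q_Z = 313/6.
Then q_G = (313 - 3·(313/6))/6 = 313/12.

26.08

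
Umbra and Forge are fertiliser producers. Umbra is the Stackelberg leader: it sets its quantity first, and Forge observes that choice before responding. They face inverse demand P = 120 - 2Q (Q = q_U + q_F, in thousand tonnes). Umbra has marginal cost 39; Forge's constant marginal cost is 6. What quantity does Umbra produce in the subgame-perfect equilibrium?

The follower Forge best-responds to any q_U: π_F = (120 - 2Q)q_F - 6q_F.
∂π_F/∂q_F = 114 - 2q_U - 4q_F = 0 gives the reaction function q_F = (114 - 2q_U)/4.
The leader anticipates this reaction. Substituting into P = 120 - 2Q gives P = 63 - q_U, so π_U = (63 - q_U)q_U - 39q_U.
Maximising: ∂π_U/∂q_U = 24 - 2q_U = 0, giving q_U = 12.
Then q_F = (114 - 2·12)/4 = 45/2.

12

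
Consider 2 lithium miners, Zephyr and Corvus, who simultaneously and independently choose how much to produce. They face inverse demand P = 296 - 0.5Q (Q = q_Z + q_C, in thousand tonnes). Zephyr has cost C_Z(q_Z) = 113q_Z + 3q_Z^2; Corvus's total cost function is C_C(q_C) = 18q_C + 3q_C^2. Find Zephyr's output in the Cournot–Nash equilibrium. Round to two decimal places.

23.43

Zephyr's profit: π_Z = (296 - 0.5Q)q_Z - (113q_Z + 3q_Z²). Setting ∂π_Z/∂q_Z = 0: 183 - 7q_Z - (1/2)(q_C) = 0.
Corvus's first-order condition: 278 - 7q_C - (1/2)(q_Z) = 0.
Best responses: q_Z = (183 - (1/2)q_C)/7, q_C = (278 - (1/2)q_Z)/7.
Solving the pair: q_Z = 23.4256, q_C = 38.0410.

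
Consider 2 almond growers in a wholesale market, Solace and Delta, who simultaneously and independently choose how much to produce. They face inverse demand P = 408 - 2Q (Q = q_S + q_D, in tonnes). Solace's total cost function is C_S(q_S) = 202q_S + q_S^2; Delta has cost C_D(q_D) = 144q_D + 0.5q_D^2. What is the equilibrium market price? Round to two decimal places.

Solace's profit: π_S = (408 - 2Q)q_S - (202q_S + q_S²). Setting ∂π_S/∂q_S = 0: 206 - 6q_S - 2(q_D) = 0.
Delta's first-order condition: 264 - 5q_D - 2(q_S) = 0.
Rearranging gives the reaction functions q_S = (206 - 2q_D)/6 and q_D = (264 - 2q_S)/5.
Solving the pair: q_S = 251/13, q_D = 586/13.
Total output Q = 837/13, so price P = 408 - 2·(837/13) = 279.2308.

279.23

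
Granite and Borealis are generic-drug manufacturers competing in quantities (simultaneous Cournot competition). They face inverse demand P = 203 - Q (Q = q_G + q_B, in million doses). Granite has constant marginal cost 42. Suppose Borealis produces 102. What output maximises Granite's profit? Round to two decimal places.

29.50

With the rival's output fixed at 102, Granite's profit is π_G = (203 - 102 - q_G)q_G - (42q_G) = (101 - q_G)q_G - (42q_G).
∂π_G/∂q_G = 59 - 2q_G = 0, so q_G = 59/2.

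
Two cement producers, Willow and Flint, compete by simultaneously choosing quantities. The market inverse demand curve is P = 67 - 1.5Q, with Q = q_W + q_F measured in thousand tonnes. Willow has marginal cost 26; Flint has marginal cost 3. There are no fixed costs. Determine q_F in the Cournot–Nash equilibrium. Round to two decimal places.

Willow's profit: π_W = (67 - 1.5Q)q_W - (26q_W). Setting ∂π_W/∂q_W = 0: 41 - 3q_W - (3/2)(q_F) = 0.
Flint's first-order condition: 64 - 3q_F - (3/2)(q_W) = 0.
Rearranging gives the reaction functions q_W = (41 - (3/2)q_F)/3 and q_F = (64 - (3/2)q_W)/3.
Solving the pair: q_W = 4, q_F = 58/3.

19.33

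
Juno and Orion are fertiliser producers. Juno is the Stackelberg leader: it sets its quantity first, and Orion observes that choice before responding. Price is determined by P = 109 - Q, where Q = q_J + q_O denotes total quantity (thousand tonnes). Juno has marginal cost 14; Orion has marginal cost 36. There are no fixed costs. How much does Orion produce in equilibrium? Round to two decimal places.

Solve by backward induction. Given q_J, the follower Orion maximises π_O = (109 - q_J - q_O)q_O - 36q_O.
Follower FOC: 73 - q_J - 2q_O = 0, so q_O(q_J) = (73 - q_J)/2.
Juno substitutes q_O(q_J) into its own profit: π_J = q_J(109 - q_J - (73 - q_J)/2) - 14q_J = (145/2 - (1/2)q_J)q_J - 14q_J.
Leader FOC: 117/2 - q_J = 0, so q_J = 117/2.
Then q_O = (73 - 117/2)/2 = 29/4.

7.25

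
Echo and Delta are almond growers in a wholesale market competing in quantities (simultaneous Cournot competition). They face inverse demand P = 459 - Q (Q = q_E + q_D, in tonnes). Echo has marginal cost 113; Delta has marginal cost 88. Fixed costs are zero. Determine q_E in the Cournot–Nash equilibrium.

Echo's profit: π_E = (459 - Q)q_E - (113q_E). Setting ∂π_E/∂q_E = 0: 346 - 2q_E - (q_D) = 0.
Delta's first-order condition: 371 - 2q_D - (q_E) = 0.
Rearranging gives the reaction functions q_E = (346 - q_D)/2 and q_D = (371 - q_E)/2.
Solving the pair: q_E = 107, q_D = 132.

107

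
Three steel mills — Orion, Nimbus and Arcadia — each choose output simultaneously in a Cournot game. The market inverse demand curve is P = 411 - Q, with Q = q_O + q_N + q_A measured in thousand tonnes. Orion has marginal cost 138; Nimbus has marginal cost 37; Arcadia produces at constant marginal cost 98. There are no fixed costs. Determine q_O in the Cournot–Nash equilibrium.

Orion's profit: π_O = (411 - Q)q_O - (138q_O). Setting ∂π_O/∂q_O = 0: 273 - 2q_O - (q_N + q_A) = 0.
Nimbus's first-order condition: 374 - 2q_N - (q_O + q_A) = 0.
Arcadia's first-order condition: 313 - 2q_A - (q_O + q_N) = 0.
Summing all 3 equations gives 960 − 4Q = 0, hence Q = 240.
Back-substituting: q_O = (273 − 240) = 33, q_N = (374 − 240) = 134, q_A = (313 − 240) = 73.

33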